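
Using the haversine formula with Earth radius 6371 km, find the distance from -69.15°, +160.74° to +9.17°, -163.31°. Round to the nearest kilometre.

Δλ = -163.31 − 160.74 = -324.05°; wrapped into (−180°, 180°]: 35.95°.
Δφ = 9.17 − -69.15 = 78.32°.
a = sin²(Δφ/2) + cos φ₁ · cos φ₂ · sin²(Δλ/2) = 0.432240.
c = 2·atan2(√a, √(1−a)) = 1.43486 rad → d = 6371·c ≈ 9141.49 km.

9141 km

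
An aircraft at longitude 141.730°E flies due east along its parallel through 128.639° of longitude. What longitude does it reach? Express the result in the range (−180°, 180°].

89.631°W

Start at +141.730°; shift +128.639° → +270.369°.
+270.369° lies outside (−180°, 180°]; subtract 360° → -89.631°.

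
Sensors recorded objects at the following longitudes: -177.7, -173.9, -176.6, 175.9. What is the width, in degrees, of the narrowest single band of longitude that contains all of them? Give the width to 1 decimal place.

Sort the longitudes: -177.7°, -176.6°, -173.9°, +175.9°.
Eastward gaps between consecutive values (wrapping around): 1.1°, 2.7°, 349.8°, 6.4°.
Largest gap = 349.8° ⇒ minimal covering band is its complement: 360° − 349.8° = 10.2°.
Band runs from +175.9° eastward to -173.9°, crossing the antimeridian.

10.2°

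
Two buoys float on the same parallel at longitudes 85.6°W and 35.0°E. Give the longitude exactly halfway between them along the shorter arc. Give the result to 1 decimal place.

25.3°W

Signed shortest Δλ from -85.6° to +35.0° is +120.6°.
Midpoint longitude = -85.6° + (+120.6°)/2 = -85.6° + 60.3° = -25.3°.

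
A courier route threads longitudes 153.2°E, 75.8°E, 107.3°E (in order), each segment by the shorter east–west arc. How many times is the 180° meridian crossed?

Leg 1: +153.2° → +75.8°, shortest Δλ = -77.4° (west) — does not cross 180°.
Leg 2: +75.8° → +107.3°, shortest Δλ = 31.5° (east) — does not cross 180°.
Total crossings: 0.

0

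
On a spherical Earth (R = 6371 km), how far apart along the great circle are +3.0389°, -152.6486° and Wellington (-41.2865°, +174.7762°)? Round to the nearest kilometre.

Δλ = 174.7762 − -152.6486 = 327.4248°; wrapped into (−180°, 180°]: -32.5752°.
Δφ = -41.2865 − 3.0389 = -44.3254°.
a = sin²(Δφ/2) + cos φ₁ · cos φ₂ · sin²(Δλ/2) = 0.201330.
c = 2·atan2(√a, √(1−a)) = 0.93062 rad → d = 6371·c ≈ 5928.95 km.

5929 km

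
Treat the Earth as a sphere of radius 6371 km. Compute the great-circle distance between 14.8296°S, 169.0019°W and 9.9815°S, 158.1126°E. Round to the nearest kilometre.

3608 km

Δλ = 158.1126 − -169.0019 = 327.1145°; wrapped into (−180°, 180°]: -32.8855°.
Δφ = -9.9815 − -14.8296 = 4.8481°.
a = sin²(Δφ/2) + cos φ₁ · cos φ₂ · sin²(Δλ/2) = 0.078069.
c = 2·atan2(√a, √(1−a)) = 0.56636 rad → d = 6371·c ≈ 3608.26 km.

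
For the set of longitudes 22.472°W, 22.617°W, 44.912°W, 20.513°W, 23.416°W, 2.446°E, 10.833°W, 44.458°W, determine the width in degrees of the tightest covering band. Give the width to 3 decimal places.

47.358°

Sort the longitudes: -44.912°, -44.458°, -23.416°, -22.617°, -22.472°, -20.513°, -10.833°, +2.446°.
Eastward gaps between consecutive values (wrapping around): 0.454°, 21.042°, 0.799°, 0.145°, 1.959°, 9.680°, 13.279°, 312.642°.
Largest gap = 312.642° ⇒ minimal covering band is its complement: 360° − 312.642° = 47.358°.
Band runs from -44.912° eastward to +2.446°.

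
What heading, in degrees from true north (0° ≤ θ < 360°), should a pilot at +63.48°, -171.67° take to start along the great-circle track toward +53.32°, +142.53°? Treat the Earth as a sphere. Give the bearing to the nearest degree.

Δλ = 142.53 − -171.67 = 314.20°; wrapped into (−180°, 180°]: -45.80°.
θ = atan2( sin Δλ · cos φ₂ , cos φ₁ · sin φ₂ − sin φ₁ · cos φ₂ · cos Δλ )
  = atan2(-0.42824, -0.01453) = -91.944° → normalised to [0°, 360°): 268.056°.

268°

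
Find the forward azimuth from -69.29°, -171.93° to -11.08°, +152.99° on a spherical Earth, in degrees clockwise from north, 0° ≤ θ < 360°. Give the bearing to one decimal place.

Δλ = 152.99 − -171.93 = 324.92°; wrapped into (−180°, 180°]: -35.08°.
θ = atan2( sin Δλ · cos φ₂ , cos φ₁ · sin φ₂ − sin φ₁ · cos φ₂ · cos Δλ )
  = atan2(-0.56401, 0.68324) = -39.539° → normalised to [0°, 360°): 320.461°.

320.5°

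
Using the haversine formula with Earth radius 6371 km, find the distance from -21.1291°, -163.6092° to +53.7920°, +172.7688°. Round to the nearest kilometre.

8634 km

Δλ = 172.7688 − -163.6092 = 336.3780°; wrapped into (−180°, 180°]: -23.6220°.
Δφ = 53.7920 − -21.1291 = 74.9211°.
a = sin²(Δφ/2) + cos φ₁ · cos φ₂ · sin²(Δλ/2) = 0.393010.
c = 2·atan2(√a, √(1−a)) = 1.35515 rad → d = 6371·c ≈ 8633.66 km.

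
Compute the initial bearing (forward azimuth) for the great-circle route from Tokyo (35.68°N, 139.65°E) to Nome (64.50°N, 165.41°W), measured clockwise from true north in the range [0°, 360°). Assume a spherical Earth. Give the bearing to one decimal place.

Δλ = -165.41 − 139.65 = -305.06°; wrapped into (−180°, 180°]: 54.94°.
θ = atan2( sin Δλ · cos φ₂ , cos φ₁ · sin φ₂ − sin φ₁ · cos φ₂ · cos Δλ )
  = atan2(0.35240, 0.58892) = 30.895° → normalised to [0°, 360°): 30.895°.

30.9°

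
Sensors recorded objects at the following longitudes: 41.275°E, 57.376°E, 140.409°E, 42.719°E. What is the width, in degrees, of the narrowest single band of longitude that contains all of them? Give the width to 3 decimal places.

99.134°

Sort the longitudes: +41.275°, +42.719°, +57.376°, +140.409°.
Eastward gaps between consecutive values (wrapping around): 1.444°, 14.657°, 83.033°, 260.866°.
Largest gap = 260.866° ⇒ minimal covering band is its complement: 360° − 260.866° = 99.134°.
Band runs from +41.275° eastward to +140.409°.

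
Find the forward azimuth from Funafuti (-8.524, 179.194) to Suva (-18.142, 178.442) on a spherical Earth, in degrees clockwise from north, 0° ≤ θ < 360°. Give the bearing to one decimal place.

Δλ = 178.442 − 179.194 = -0.752°.
θ = atan2( sin Δλ · cos φ₂ , cos φ₁ · sin φ₂ − sin φ₁ · cos φ₂ · cos Δλ )
  = atan2(-0.01247, -0.16709) = -175.731° → normalised to [0°, 360°): 184.269°.

184.3°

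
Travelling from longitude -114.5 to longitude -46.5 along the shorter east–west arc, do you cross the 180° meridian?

No

Signed shortest Δλ = ((-46.5 − -114.5 + 180) mod 360) − 180 = 68.0°.
Going east by 68.0° from -114.5° reaches -46.5° without touching 180°.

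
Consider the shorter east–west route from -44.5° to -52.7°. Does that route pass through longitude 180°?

Signed shortest Δλ = ((-52.7 − -44.5 + 180) mod 360) − 180 = -8.2°.
Going west by 8.2° from -44.5° reaches -52.7° without touching 180°.

No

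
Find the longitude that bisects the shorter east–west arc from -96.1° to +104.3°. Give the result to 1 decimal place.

Signed shortest Δλ from -96.1° to +104.3° is -159.6°.
Midpoint longitude = -96.1° + (-159.6°)/2 = -96.1° − 79.8° = -175.9°.
(The naïve average (-96.1 + +104.3)/2 = 4.1° is on the wrong side of the globe.)

-175.9°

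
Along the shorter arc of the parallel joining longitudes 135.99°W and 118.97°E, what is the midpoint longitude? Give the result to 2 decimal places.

171.49°E

Signed shortest Δλ from -135.99° to +118.97° is -105.04°.
Midpoint longitude = -135.99° + (-105.04°)/2 = -135.99° − 52.52° = -188.51°.
Normalise into (−180°, 180°]: +171.49°.
(The naïve average (-135.99 + +118.97)/2 = -8.51° is on the wrong side of the globe.)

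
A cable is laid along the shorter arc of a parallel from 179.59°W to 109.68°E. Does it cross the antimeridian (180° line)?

Yes

Naïve |109.68 − -179.59| = 289.27° > 180°, so the shorter arc goes the other way round — across 180°.
Signed shortest Δλ = ((109.68 − -179.59 + 180) mod 360) − 180 = -70.73°.
Going west by 70.73° from -179.59° passes through 180° before reaching +109.68°.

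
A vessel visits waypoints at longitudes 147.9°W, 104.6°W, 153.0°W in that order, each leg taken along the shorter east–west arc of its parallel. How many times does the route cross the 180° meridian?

0

Leg 1: -147.9° → -104.6°, shortest Δλ = 43.3° (east) — does not cross 180°.
Leg 2: -104.6° → -153.0°, shortest Δλ = -48.4° (west) — does not cross 180°.
Total crossings: 0.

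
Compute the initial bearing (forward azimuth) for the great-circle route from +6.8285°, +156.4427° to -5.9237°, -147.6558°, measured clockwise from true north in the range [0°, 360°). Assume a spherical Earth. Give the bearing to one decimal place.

Δλ = -147.6558 − 156.4427 = -304.0985°; wrapped into (−180°, 180°]: 55.9015°.
θ = atan2( sin Δλ · cos φ₂ , cos φ₁ · sin φ₂ − sin φ₁ · cos φ₂ · cos Δλ )
  = atan2(0.82365, -0.16877) = 101.580° → normalised to [0°, 360°): 101.580°.

101.6°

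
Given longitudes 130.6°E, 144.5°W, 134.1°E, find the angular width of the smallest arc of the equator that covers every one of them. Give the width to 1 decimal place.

84.9°

Sort the longitudes: -144.5°, +130.6°, +134.1°.
Eastward gaps between consecutive values (wrapping around): 275.1°, 3.5°, 81.4°.
Largest gap = 275.1° ⇒ minimal covering band is its complement: 360° − 275.1° = 84.9°.
Band runs from +130.6° eastward to -144.5°, crossing the antimeridian.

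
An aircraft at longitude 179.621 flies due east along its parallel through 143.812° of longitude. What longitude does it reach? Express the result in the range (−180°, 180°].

Start at +179.621°; shift +143.812° → +323.433°.
+323.433° lies outside (−180°, 180°]; subtract 360° → -36.567°.

-36.567°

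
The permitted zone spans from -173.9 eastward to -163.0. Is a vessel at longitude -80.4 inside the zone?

Band width going east from -173.9° to -163.0°: ((-163.0 − -173.9) mod 360) = 10.9°.
Offset of -80.4° east of the west edge: ((-80.4 − -173.9) mod 360) = 93.5°.
93.5° > 10.9° ⇒ outside.

No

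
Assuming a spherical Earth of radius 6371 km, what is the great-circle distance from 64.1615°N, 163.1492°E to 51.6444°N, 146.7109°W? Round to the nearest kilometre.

Δλ = -146.7109 − 163.1492 = -309.8601°; wrapped into (−180°, 180°]: 50.1399°.
Δφ = 51.6444 − 64.1615 = -12.5171°.
a = sin²(Δφ/2) + cos φ₁ · cos φ₂ · sin²(Δλ/2) = 0.060442.
c = 2·atan2(√a, √(1−a)) = 0.49679 rad → d = 6371·c ≈ 3165.07 km.

3165 km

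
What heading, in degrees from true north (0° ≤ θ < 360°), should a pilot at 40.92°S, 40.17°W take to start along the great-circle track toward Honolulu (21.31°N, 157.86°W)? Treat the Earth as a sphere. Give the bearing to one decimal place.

269.4°

Δλ = -157.86 − -40.17 = -117.69°.
θ = atan2( sin Δλ · cos φ₂ , cos φ₁ · sin φ₂ − sin φ₁ · cos φ₂ · cos Δλ )
  = atan2(-0.82493, -0.00896) = -90.622° → normalised to [0°, 360°): 269.378°.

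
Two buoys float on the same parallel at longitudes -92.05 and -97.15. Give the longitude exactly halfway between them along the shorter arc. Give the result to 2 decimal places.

-94.60°

Signed shortest Δλ from -92.05° to -97.15° is -5.10°.
Midpoint longitude = -92.05° + (-5.10°)/2 = -92.05° − 2.55° = -94.60°.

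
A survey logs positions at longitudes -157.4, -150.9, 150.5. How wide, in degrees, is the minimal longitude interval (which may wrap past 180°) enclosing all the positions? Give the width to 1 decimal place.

58.6°

Sort the longitudes: -157.4°, -150.9°, +150.5°.
Eastward gaps between consecutive values (wrapping around): 6.5°, 301.4°, 52.1°.
Largest gap = 301.4° ⇒ minimal covering band is its complement: 360° − 301.4° = 58.6°.
Band runs from +150.5° eastward to -150.9°, crossing the antimeridian.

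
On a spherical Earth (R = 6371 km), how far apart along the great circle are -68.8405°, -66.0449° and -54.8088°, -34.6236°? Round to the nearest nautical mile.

Δλ = -34.6236 − -66.0449 = 31.4213°.
Δφ = -54.8088 − -68.8405 = 14.0317°.
a = sin²(Δφ/2) + cos φ₁ · cos φ₂ · sin²(Δλ/2) = 0.030172.
c = 2·atan2(√a, √(1−a)) = 0.34917 rad → d = 6371·c ≈ 2224.58 km ≈ 1201.18 nmi.

1201 nmi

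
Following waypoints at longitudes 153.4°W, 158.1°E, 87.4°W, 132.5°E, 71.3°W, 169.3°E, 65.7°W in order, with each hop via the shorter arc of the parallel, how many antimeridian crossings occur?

6

Leg 1: -153.4° → +158.1°, shortest Δλ = -48.5° (west) — crosses 180°.
Leg 2: +158.1° → -87.4°, shortest Δλ = 114.5° (east) — crosses 180°.
Leg 3: -87.4° → +132.5°, shortest Δλ = -140.1° (west) — crosses 180°.
Leg 4: +132.5° → -71.3°, shortest Δλ = 156.2° (east) — crosses 180°.
Leg 5: -71.3° → +169.3°, shortest Δλ = -119.4° (west) — crosses 180°.
Leg 6: +169.3° → -65.7°, shortest Δλ = 125.0° (east) — crosses 180°.
Total crossings: 6.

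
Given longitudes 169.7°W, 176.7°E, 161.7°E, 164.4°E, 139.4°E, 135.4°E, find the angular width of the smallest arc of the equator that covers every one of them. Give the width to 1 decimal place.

54.9°

Sort the longitudes: -169.7°, +135.4°, +139.4°, +161.7°, +164.4°, +176.7°.
Eastward gaps between consecutive values (wrapping around): 305.1°, 4.0°, 22.3°, 2.7°, 12.3°, 13.6°.
Largest gap = 305.1° ⇒ minimal covering band is its complement: 360° − 305.1° = 54.9°.
Band runs from +135.4° eastward to -169.7°, crossing the antimeridian.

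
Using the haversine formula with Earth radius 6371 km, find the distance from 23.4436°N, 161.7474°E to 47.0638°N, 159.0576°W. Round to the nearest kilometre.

4352 km

Δλ = -159.0576 − 161.7474 = -320.8050°; wrapped into (−180°, 180°]: 39.1950°.
Δφ = 47.0638 − 23.4436 = 23.6202°.
a = sin²(Δφ/2) + cos φ₁ · cos φ₂ · sin²(Δλ/2) = 0.112197.
c = 2·atan2(√a, √(1−a)) = 0.68312 rad → d = 6371·c ≈ 4352.16 km.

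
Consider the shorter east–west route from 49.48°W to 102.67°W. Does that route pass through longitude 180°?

No

Signed shortest Δλ = ((-102.67 − -49.48 + 180) mod 360) − 180 = -53.19°.
Going west by 53.19° from -49.48° reaches -102.67° without touching 180°.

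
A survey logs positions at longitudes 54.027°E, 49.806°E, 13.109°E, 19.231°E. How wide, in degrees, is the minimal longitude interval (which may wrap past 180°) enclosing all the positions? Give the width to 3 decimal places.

40.918°

Sort the longitudes: +13.109°, +19.231°, +49.806°, +54.027°.
Eastward gaps between consecutive values (wrapping around): 6.122°, 30.575°, 4.221°, 319.082°.
Largest gap = 319.082° ⇒ minimal covering band is its complement: 360° − 319.082° = 40.918°.
Band runs from +13.109° eastward to +54.027°.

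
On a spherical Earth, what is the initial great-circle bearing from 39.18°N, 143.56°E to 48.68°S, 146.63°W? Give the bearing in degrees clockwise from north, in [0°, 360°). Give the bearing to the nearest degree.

Δλ = -146.63 − 143.56 = -290.19°; wrapped into (−180°, 180°]: 69.81°.
θ = atan2( sin Δλ · cos φ₂ , cos φ₁ · sin φ₂ − sin φ₁ · cos φ₂ · cos Δλ )
  = atan2(0.61969, -0.72614) = 139.522° → normalised to [0°, 360°): 139.522°.

140°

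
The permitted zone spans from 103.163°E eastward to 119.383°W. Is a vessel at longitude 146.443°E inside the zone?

Band width going east from +103.163° to -119.383°: ((-119.383 − 103.163) mod 360) = 137.454°.
Offset of +146.443° east of the west edge: ((146.443 − 103.163) mod 360) = 43.280°.
43.280° ≤ 137.454° ⇒ inside.

Yes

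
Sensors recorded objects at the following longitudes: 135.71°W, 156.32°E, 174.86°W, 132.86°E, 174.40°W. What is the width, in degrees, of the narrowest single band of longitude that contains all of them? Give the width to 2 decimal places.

91.43°

Sort the longitudes: -174.86°, -174.40°, -135.71°, +132.86°, +156.32°.
Eastward gaps between consecutive values (wrapping around): 0.46°, 38.69°, 268.57°, 23.46°, 28.82°.
Largest gap = 268.57° ⇒ minimal covering band is its complement: 360° − 268.57° = 91.43°.
Band runs from +132.86° eastward to -135.71°, crossing the antimeridian.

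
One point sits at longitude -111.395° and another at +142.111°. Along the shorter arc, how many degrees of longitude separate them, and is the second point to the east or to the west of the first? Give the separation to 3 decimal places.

Raw difference: 142.111 − -111.395 = 253.506°.
Normalise into (−180°, 180°]: 253.506° − 360° = -106.494°.
Negative ⇒ the second point lies to the west; separation 106.494°.

106.494° west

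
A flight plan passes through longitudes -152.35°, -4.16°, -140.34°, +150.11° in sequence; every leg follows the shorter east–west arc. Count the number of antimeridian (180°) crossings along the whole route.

1

Leg 1: -152.35° → -4.16°, shortest Δλ = 148.19° (east) — does not cross 180°.
Leg 2: -4.16° → -140.34°, shortest Δλ = -136.18° (west) — does not cross 180°.
Leg 3: -140.34° → +150.11°, shortest Δλ = -69.55° (west) — crosses 180°.
Total crossings: 1.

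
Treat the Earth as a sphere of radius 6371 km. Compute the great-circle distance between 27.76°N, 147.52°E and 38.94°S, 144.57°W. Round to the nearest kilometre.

10224 km

Δλ = -144.57 − 147.52 = -292.09°; wrapped into (−180°, 180°]: 67.91°.
Δφ = -38.94 − 27.76 = -66.70°.
a = sin²(Δφ/2) + cos φ₁ · cos φ₂ · sin²(Δλ/2) = 0.516950.
c = 2·atan2(√a, √(1−a)) = 1.60470 rad → d = 6371·c ≈ 10223.57 km.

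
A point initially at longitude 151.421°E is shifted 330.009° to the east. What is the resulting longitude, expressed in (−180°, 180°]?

Start at +151.421°; shift +330.009° → +481.430°.
+481.430° lies outside (−180°, 180°]; subtract 360° → +121.430°.

121.430°E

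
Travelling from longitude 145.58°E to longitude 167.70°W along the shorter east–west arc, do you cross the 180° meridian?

Yes

Naïve |-167.70 − 145.58| = 313.28° > 180°, so the shorter arc goes the other way round — across 180°.
Signed shortest Δλ = ((-167.70 − 145.58 + 180) mod 360) − 180 = 46.72°.
Going east by 46.72° from +145.58° passes through 180° before reaching -167.70°.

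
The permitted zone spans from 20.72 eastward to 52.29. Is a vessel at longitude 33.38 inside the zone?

Band width going east from +20.72° to +52.29°: ((52.29 − 20.72) mod 360) = 31.57°.
Offset of +33.38° east of the west edge: ((33.38 − 20.72) mod 360) = 12.66°.
12.66° ≤ 31.57° ⇒ inside.

Yes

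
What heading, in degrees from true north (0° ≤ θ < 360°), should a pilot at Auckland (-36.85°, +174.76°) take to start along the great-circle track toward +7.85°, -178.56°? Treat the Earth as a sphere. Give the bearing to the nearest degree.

Δλ = -178.56 − 174.76 = -353.32°; wrapped into (−180°, 180°]: 6.68°.
θ = atan2( sin Δλ · cos φ₂ , cos φ₁ · sin φ₂ − sin φ₁ · cos φ₂ · cos Δλ )
  = atan2(0.11523, 0.69936) = 9.357° → normalised to [0°, 360°): 9.357°.

9°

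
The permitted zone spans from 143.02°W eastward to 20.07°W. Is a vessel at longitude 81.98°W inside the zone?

Yes

Band width going east from -143.02° to -20.07°: ((-20.07 − -143.02) mod 360) = 122.95°.
Offset of -81.98° east of the west edge: ((-81.98 − -143.02) mod 360) = 61.04°.
61.04° ≤ 122.95° ⇒ inside.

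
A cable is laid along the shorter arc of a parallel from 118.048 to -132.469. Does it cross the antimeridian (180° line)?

Naïve |-132.469 − 118.048| = 250.517° > 180°, so the shorter arc goes the other way round — across 180°.
Signed shortest Δλ = ((-132.469 − 118.048 + 180) mod 360) − 180 = 109.483°.
Going east by 109.483° from +118.048° passes through 180° before reaching -132.469°.

Yes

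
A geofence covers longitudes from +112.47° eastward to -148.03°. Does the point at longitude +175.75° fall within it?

Band width going east from +112.47° to -148.03°: ((-148.03 − 112.47) mod 360) = 99.50°.
Offset of +175.75° east of the west edge: ((175.75 − 112.47) mod 360) = 63.28°.
63.28° ≤ 99.50° ⇒ inside.

Yes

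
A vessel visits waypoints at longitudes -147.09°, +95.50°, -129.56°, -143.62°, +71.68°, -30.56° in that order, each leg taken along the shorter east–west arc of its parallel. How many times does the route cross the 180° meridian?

Leg 1: -147.09° → +95.50°, shortest Δλ = -117.41° (west) — crosses 180°.
Leg 2: +95.50° → -129.56°, shortest Δλ = 134.94° (east) — crosses 180°.
Leg 3: -129.56° → -143.62°, shortest Δλ = -14.06° (west) — does not cross 180°.
Leg 4: -143.62° → +71.68°, shortest Δλ = -144.7° (west) — crosses 180°.
Leg 5: +71.68° → -30.56°, shortest Δλ = -102.24° (west) — does not cross 180°.
Total crossings: 3.

3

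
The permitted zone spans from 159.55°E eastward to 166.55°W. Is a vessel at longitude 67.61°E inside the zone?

No

Band width going east from +159.55° to -166.55°: ((-166.55 − 159.55) mod 360) = 33.90°.
Offset of +67.61° east of the west edge: ((67.61 − 159.55) mod 360) = 268.06°.
268.06° > 33.90° ⇒ outside.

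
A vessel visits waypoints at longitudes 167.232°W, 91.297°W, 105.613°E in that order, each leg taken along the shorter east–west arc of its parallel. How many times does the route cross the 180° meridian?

Leg 1: -167.232° → -91.297°, shortest Δλ = 75.935° (east) — does not cross 180°.
Leg 2: -91.297° → +105.613°, shortest Δλ = -163.09° (west) — crosses 180°.
Total crossings: 1.

1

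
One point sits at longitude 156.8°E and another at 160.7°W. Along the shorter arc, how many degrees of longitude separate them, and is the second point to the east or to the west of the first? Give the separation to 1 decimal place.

Raw difference: -160.7 − 156.8 = -317.5°.
Normalise into (−180°, 180°]: -317.5° + 360° = 42.5°.
Positive ⇒ the second point lies to the east; separation 42.5°.

42.5° east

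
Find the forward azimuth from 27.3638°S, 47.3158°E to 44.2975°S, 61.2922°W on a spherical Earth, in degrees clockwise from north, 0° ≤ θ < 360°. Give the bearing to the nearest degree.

Δλ = -61.2922 − 47.3158 = -108.6080°.
θ = atan2( sin Δλ · cos φ₂ , cos φ₁ · sin φ₂ − sin φ₁ · cos φ₂ · cos Δλ )
  = atan2(-0.67831, -0.72521) = -136.914° → normalised to [0°, 360°): 223.086°.

223°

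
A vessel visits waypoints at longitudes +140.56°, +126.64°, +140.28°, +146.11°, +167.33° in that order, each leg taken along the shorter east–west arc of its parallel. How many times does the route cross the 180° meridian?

Leg 1: +140.56° → +126.64°, shortest Δλ = -13.92° (west) — does not cross 180°.
Leg 2: +126.64° → +140.28°, shortest Δλ = 13.64° (east) — does not cross 180°.
Leg 3: +140.28° → +146.11°, shortest Δλ = 5.83° (east) — does not cross 180°.
Leg 4: +146.11° → +167.33°, shortest Δλ = 21.22° (east) — does not cross 180°.
Total crossings: 0.

0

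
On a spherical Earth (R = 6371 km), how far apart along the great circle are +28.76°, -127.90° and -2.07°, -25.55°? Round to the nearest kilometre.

11321 km

Δλ = -25.55 − -127.90 = 102.35°.
Δφ = -2.07 − 28.76 = -30.83°.
a = sin²(Δφ/2) + cos φ₁ · cos φ₂ · sin²(Δλ/2) = 0.602378.
c = 2·atan2(√a, √(1−a)) = 1.77701 rad → d = 6371·c ≈ 11321.33 km.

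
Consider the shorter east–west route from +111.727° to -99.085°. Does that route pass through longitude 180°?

Naïve |-99.085 − 111.727| = 210.812° > 180°, so the shorter arc goes the other way round — across 180°.
Signed shortest Δλ = ((-99.085 − 111.727 + 180) mod 360) − 180 = 149.188°.
Going east by 149.188° from +111.727° passes through 180° before reaching -99.085°.

Yes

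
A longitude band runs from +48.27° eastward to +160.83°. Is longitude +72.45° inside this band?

Yes

Band width going east from +48.27° to +160.83°: ((160.83 − 48.27) mod 360) = 112.56°.
Offset of +72.45° east of the west edge: ((72.45 − 48.27) mod 360) = 24.18°.
24.18° ≤ 112.56° ⇒ inside.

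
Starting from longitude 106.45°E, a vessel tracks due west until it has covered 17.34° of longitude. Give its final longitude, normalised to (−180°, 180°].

Start at +106.45°; shift −17.34° → +89.11°.
+89.11° already lies in (−180°, 180°].

89.11°E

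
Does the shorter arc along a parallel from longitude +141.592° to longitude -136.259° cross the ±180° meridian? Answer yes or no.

Yes

Naïve |-136.259 − 141.592| = 277.851° > 180°, so the shorter arc goes the other way round — across 180°.
Signed shortest Δλ = ((-136.259 − 141.592 + 180) mod 360) − 180 = 82.149°.
Going east by 82.149° from +141.592° passes through 180° before reaching -136.259°.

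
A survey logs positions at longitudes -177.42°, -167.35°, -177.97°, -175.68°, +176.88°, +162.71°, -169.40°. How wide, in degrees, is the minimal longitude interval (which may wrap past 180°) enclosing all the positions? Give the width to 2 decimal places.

Sort the longitudes: -177.97°, -177.42°, -175.68°, -169.40°, -167.35°, +162.71°, +176.88°.
Eastward gaps between consecutive values (wrapping around): 0.55°, 1.74°, 6.28°, 2.05°, 330.06°, 14.17°, 5.15°.
Largest gap = 330.06° ⇒ minimal covering band is its complement: 360° − 330.06° = 29.94°.
Band runs from +162.71° eastward to -167.35°, crossing the antimeridian.

29.94°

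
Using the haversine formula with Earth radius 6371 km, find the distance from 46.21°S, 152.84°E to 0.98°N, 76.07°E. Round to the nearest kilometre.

9074 km

Δλ = 76.07 − 152.84 = -76.77°.
Δφ = 0.98 − -46.21 = 47.19°.
a = sin²(Δφ/2) + cos φ₁ · cos φ₂ · sin²(Δλ/2) = 0.426997.
c = 2·atan2(√a, √(1−a)) = 1.42427 rad → d = 6371·c ≈ 9074.00 km.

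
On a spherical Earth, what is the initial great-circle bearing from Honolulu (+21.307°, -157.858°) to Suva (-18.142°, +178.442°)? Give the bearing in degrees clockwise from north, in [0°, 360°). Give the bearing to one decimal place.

212.2°

Δλ = 178.442 − -157.858 = 336.300°; wrapped into (−180°, 180°]: -23.700°.
θ = atan2( sin Δλ · cos φ₂ , cos φ₁ · sin φ₂ − sin φ₁ · cos φ₂ · cos Δλ )
  = atan2(-0.38197, -0.60627) = -147.788° → normalised to [0°, 360°): 212.212°.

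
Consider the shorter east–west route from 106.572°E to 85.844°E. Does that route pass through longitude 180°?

No

Signed shortest Δλ = ((85.844 − 106.572 + 180) mod 360) − 180 = -20.728°.
Going west by 20.728° from +106.572° reaches +85.844° without touching 180°.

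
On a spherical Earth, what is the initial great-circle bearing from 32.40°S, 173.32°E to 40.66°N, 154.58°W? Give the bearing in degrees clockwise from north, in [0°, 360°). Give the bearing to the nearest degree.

Δλ = -154.58 − 173.32 = -327.90°; wrapped into (−180°, 180°]: 32.10°.
θ = atan2( sin Δλ · cos φ₂ , cos φ₁ · sin φ₂ − sin φ₁ · cos φ₂ · cos Δλ )
  = atan2(0.40311, 0.89447) = 24.260° → normalised to [0°, 360°): 24.260°.

24°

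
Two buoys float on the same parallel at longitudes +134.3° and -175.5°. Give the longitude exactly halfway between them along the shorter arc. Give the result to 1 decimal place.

+159.4°

Signed shortest Δλ from +134.3° to -175.5° is +50.2°.
Midpoint longitude = +134.3° + (+50.2°)/2 = +134.3° + 25.1° = +159.4°.
(The naïve average (+134.3 + -175.5)/2 = -20.6° is on the wrong side of the globe.)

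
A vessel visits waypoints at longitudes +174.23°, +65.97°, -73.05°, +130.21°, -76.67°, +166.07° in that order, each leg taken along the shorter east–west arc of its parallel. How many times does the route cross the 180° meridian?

3

Leg 1: +174.23° → +65.97°, shortest Δλ = -108.26° (west) — does not cross 180°.
Leg 2: +65.97° → -73.05°, shortest Δλ = -139.02° (west) — does not cross 180°.
Leg 3: -73.05° → +130.21°, shortest Δλ = -156.74° (west) — crosses 180°.
Leg 4: +130.21° → -76.67°, shortest Δλ = 153.12° (east) — crosses 180°.
Leg 5: -76.67° → +166.07°, shortest Δλ = -117.26° (west) — crosses 180°.
Total crossings: 3.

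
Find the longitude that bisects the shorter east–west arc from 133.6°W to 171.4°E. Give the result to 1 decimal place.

161.1°W

Signed shortest Δλ from -133.6° to +171.4° is -55.0°.
Midpoint longitude = -133.6° + (-55.0°)/2 = -133.6° − 27.5° = -161.1°.
(The naïve average (-133.6 + +171.4)/2 = 18.9° is on the wrong side of the globe.)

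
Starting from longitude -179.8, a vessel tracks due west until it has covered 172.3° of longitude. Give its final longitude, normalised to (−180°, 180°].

+7.9°

Start at -179.8°; shift −172.3° → -352.1°.
-352.1° lies outside (−180°, 180°]; add 360° → +7.9°.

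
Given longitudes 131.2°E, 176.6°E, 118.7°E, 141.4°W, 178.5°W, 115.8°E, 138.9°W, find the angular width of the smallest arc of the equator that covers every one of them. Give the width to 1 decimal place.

105.3°

Sort the longitudes: -178.5°, -141.4°, -138.9°, +115.8°, +118.7°, +131.2°, +176.6°.
Eastward gaps between consecutive values (wrapping around): 37.1°, 2.5°, 254.7°, 2.9°, 12.5°, 45.4°, 4.9°.
Largest gap = 254.7° ⇒ minimal covering band is its complement: 360° − 254.7° = 105.3°.
Band runs from +115.8° eastward to -138.9°, crossing the antimeridian.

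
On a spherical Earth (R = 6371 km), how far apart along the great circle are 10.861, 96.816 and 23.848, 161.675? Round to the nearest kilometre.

6978 km

Δλ = 161.675 − 96.816 = 64.859°.
Δφ = 23.848 − 10.861 = 12.987°.
a = sin²(Δφ/2) + cos φ₁ · cos φ₂ · sin²(Δλ/2) = 0.271101.
c = 2·atan2(√a, √(1−a)) = 1.09528 rad → d = 6371·c ≈ 6978.03 km.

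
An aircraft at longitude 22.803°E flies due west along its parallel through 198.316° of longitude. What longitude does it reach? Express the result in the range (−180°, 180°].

Start at +22.803°; shift −198.316° → -175.513°.
-175.513° already lies in (−180°, 180°].

175.513°W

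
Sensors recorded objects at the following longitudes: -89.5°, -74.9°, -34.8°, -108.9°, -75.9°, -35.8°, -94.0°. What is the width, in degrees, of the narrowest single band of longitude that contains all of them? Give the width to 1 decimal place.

74.1°

Sort the longitudes: -108.9°, -94.0°, -89.5°, -75.9°, -74.9°, -35.8°, -34.8°.
Eastward gaps between consecutive values (wrapping around): 14.9°, 4.5°, 13.6°, 1.0°, 39.1°, 1.0°, 285.9°.
Largest gap = 285.9° ⇒ minimal covering band is its complement: 360° − 285.9° = 74.1°.
Band runs from -108.9° eastward to -34.8°.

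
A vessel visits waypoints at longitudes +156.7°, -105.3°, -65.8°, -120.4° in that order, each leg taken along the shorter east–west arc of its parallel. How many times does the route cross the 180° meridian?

Leg 1: +156.7° → -105.3°, shortest Δλ = 98.0° (east) — crosses 180°.
Leg 2: -105.3° → -65.8°, shortest Δλ = 39.5° (east) — does not cross 180°.
Leg 3: -65.8° → -120.4°, shortest Δλ = -54.6° (west) — does not cross 180°.
Total crossings: 1.

1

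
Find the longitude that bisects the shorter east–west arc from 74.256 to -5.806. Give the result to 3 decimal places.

+34.225°

Signed shortest Δλ from +74.256° to -5.806° is -80.062°.
Midpoint longitude = +74.256° + (-80.062°)/2 = +74.256° − 40.031° = +34.225°.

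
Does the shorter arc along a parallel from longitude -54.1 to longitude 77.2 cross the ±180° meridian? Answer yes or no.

Signed shortest Δλ = ((77.2 − -54.1 + 180) mod 360) − 180 = 131.3°.
Going east by 131.3° from -54.1° reaches +77.2° without touching 180°.

No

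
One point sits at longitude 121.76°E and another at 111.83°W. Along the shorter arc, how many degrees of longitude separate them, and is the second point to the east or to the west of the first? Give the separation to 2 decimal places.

126.41° east

Raw difference: -111.83 − 121.76 = -233.59°.
Normalise into (−180°, 180°]: -233.59° + 360° = 126.41°.
Positive ⇒ the second point lies to the east; separation 126.41°.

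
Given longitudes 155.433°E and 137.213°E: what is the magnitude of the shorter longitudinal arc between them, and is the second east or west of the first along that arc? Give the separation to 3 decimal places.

18.220° west

Raw difference: 137.213 − 155.433 = -18.22°.
Normalise into (−180°, 180°]: -18.22° stays -18.22°.
Negative ⇒ the second point lies to the west; separation 18.220°.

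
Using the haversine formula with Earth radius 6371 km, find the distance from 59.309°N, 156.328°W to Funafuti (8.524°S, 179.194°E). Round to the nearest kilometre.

7852 km

Δλ = 179.194 − -156.328 = 335.522°; wrapped into (−180°, 180°]: -24.478°.
Δφ = -8.524 − 59.309 = -67.833°.
a = sin²(Δφ/2) + cos φ₁ · cos φ₂ · sin²(Δλ/2) = 0.334031.
c = 2·atan2(√a, √(1−a)) = 1.23244 rad → d = 6371·c ≈ 7851.86 km.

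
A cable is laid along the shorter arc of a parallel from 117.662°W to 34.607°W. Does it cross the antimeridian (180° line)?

Signed shortest Δλ = ((-34.607 − -117.662 + 180) mod 360) − 180 = 83.055°.
Going east by 83.055° from -117.662° reaches -34.607° without touching 180°.

No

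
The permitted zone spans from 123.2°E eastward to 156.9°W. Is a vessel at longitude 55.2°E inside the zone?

Band width going east from +123.2° to -156.9°: ((-156.9 − 123.2) mod 360) = 79.9°.
Offset of +55.2° east of the west edge: ((55.2 − 123.2) mod 360) = 292.0°.
292.0° > 79.9° ⇒ outside.

No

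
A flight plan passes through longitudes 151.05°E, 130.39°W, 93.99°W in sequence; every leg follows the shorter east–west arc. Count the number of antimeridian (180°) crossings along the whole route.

Leg 1: +151.05° → -130.39°, shortest Δλ = 78.56° (east) — crosses 180°.
Leg 2: -130.39° → -93.99°, shortest Δλ = 36.4° (east) — does not cross 180°.
Total crossings: 1.

1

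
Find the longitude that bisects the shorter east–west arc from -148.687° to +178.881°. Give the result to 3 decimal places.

Signed shortest Δλ from -148.687° to +178.881° is -32.432°.
Midpoint longitude = -148.687° + (-32.432°)/2 = -148.687° − 16.216° = -164.903°.
(The naïve average (-148.687 + +178.881)/2 = 15.097° is on the wrong side of the globe.)

-164.903°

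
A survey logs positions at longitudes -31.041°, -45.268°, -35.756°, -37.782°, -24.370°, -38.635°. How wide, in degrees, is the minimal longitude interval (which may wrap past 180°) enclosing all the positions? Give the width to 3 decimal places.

20.898°

Sort the longitudes: -45.268°, -38.635°, -37.782°, -35.756°, -31.041°, -24.370°.
Eastward gaps between consecutive values (wrapping around): 6.633°, 0.853°, 2.026°, 4.715°, 6.671°, 339.102°.
Largest gap = 339.102° ⇒ minimal covering band is its complement: 360° − 339.102° = 20.898°.
Band runs from -45.268° eastward to -24.370°.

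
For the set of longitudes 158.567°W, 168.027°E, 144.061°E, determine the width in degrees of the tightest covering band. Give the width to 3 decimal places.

Sort the longitudes: -158.567°, +144.061°, +168.027°.
Eastward gaps between consecutive values (wrapping around): 302.628°, 23.966°, 33.406°.
Largest gap = 302.628° ⇒ minimal covering band is its complement: 360° − 302.628° = 57.372°.
Band runs from +144.061° eastward to -158.567°, crossing the antimeridian.

57.372°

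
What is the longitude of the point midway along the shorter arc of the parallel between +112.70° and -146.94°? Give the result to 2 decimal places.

+162.88°

Signed shortest Δλ from +112.70° to -146.94° is +100.36°.
Midpoint longitude = +112.70° + (+100.36°)/2 = +112.70° + 50.18° = +162.88°.
(The naïve average (+112.70 + -146.94)/2 = -17.12° is on the wrong side of the globe.)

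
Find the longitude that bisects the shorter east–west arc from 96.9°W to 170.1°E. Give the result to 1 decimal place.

Signed shortest Δλ from -96.9° to +170.1° is -93.0°.
Midpoint longitude = -96.9° + (-93.0°)/2 = -96.9° − 46.5° = -143.4°.
(The naïve average (-96.9 + +170.1)/2 = 36.6° is on the wrong side of the globe.)

143.4°W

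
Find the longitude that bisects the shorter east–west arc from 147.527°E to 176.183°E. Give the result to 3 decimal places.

161.855°E

Signed shortest Δλ from +147.527° to +176.183° is +28.656°.
Midpoint longitude = +147.527° + (+28.656°)/2 = +147.527° + 14.328° = +161.855°.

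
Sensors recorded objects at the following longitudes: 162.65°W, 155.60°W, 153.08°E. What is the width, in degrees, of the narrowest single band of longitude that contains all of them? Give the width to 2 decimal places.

51.32°

Sort the longitudes: -162.65°, -155.60°, +153.08°.
Eastward gaps between consecutive values (wrapping around): 7.05°, 308.68°, 44.27°.
Largest gap = 308.68° ⇒ minimal covering band is its complement: 360° − 308.68° = 51.32°.
Band runs from +153.08° eastward to -155.60°, crossing the antimeridian.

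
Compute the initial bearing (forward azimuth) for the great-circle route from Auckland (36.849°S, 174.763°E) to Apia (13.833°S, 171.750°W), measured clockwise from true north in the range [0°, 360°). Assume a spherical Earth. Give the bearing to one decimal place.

31.1°

Δλ = -171.750 − 174.763 = -346.513°; wrapped into (−180°, 180°]: 13.487°.
θ = atan2( sin Δλ · cos φ₂ , cos φ₁ · sin φ₂ − sin φ₁ · cos φ₂ · cos Δλ )
  = atan2(0.22646, 0.37493) = 31.132° → normalised to [0°, 360°): 31.132°.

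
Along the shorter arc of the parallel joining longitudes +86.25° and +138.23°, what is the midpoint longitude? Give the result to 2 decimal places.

Signed shortest Δλ from +86.25° to +138.23° is +51.98°.
Midpoint longitude = +86.25° + (+51.98°)/2 = +86.25° + 25.99° = +112.24°.

+112.24°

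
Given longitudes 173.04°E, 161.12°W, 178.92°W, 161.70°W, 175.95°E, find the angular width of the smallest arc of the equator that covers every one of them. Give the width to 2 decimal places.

25.84°

Sort the longitudes: -178.92°, -161.70°, -161.12°, +173.04°, +175.95°.
Eastward gaps between consecutive values (wrapping around): 17.22°, 0.58°, 334.16°, 2.91°, 5.13°.
Largest gap = 334.16° ⇒ minimal covering band is its complement: 360° − 334.16° = 25.84°.
Band runs from +173.04° eastward to -161.12°, crossing the antimeridian.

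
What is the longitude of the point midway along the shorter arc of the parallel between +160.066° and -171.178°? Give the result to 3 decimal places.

Signed shortest Δλ from +160.066° to -171.178° is +28.756°.
Midpoint longitude = +160.066° + (+28.756°)/2 = +160.066° + 14.378° = +174.444°.
(The naïve average (+160.066 + -171.178)/2 = -5.556° is on the wrong side of the globe.)

+174.444°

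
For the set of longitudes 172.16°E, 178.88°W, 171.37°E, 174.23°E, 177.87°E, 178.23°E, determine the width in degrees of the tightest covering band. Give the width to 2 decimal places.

9.75°

Sort the longitudes: -178.88°, +171.37°, +172.16°, +174.23°, +177.87°, +178.23°.
Eastward gaps between consecutive values (wrapping around): 350.25°, 0.79°, 2.07°, 3.64°, 0.36°, 2.89°.
Largest gap = 350.25° ⇒ minimal covering band is its complement: 360° − 350.25° = 9.75°.
Band runs from +171.37° eastward to -178.88°, crossing the antimeridian.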